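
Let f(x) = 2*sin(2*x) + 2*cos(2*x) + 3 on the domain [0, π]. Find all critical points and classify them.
f'(x) = 4*sqrt(2)*cos(2*x + pi/4)

Solve f'(x) = 0 on [0, π]:
  f'(x) = 0 ⇔ 2*cos(2*x) = 2*sin(2*x) ⇔ tan(2*x) = 1, i.e. 2*x = arctan(1) + nπ; keep the solutions lying in [0, π].
  ⇒ x = pi/8 ≈ 0.3927, 5*pi/8 ≈ 1.9635

f''(x) = -8*sqrt(2)*sin(2*x + pi/4)
Second-derivative test at each critical point:
  f''(0.3927) = -11.3137 < 0 → local maximum
  f''(1.9635) = 11.3137 > 0 → local minimum

Critical points: x = pi/8 ≈ 0.3927 (local maximum); x = 5*pi/8 ≈ 1.9635 (local minimum)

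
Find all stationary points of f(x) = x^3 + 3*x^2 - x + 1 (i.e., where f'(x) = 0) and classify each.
f'(x) = 3*x^2 + 6*x - 1

Solve f'(x) = 0:
  3*x^2 + 6*x - 1 = 0 has no rational roots; quadratic formula: x = (-6 ± √48)/6.
  ⇒ x = -2*sqrt(3)/3 - 1 ≈ -2.1547, -1 + 2*sqrt(3)/3 ≈ 0.1547

f''(x) = 6*x + 6
Second-derivative test at each critical point:
  f''(-2.1547) = -6.9282 < 0 → local maximum
  f''(0.1547) = 6.9282 > 0 → local minimum

Critical points: x = -2*sqrt(3)/3 - 1 ≈ -2.1547 (local maximum); x = -1 + 2*sqrt(3)/3 ≈ 0.1547 (local minimum)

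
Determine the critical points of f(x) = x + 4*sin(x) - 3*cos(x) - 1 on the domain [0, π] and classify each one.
f'(x) = 3*sin(x) + 4*cos(x) + 1

Solve f'(x) = 0 on [0, π]:
  f'(x) = 0 ⇔ 3*sin(x) + 4*cos(x) = -1. Write the left side as R·cos(x + φ) with R = √(4² + (-3)²) = 5, cos φ = 4/5, sin φ = -3/5; then cos(x + φ) = -1/5. Solve for x and keep the solutions lying in [0, π].
  ⇒ x = atan((-3 + 8*sqrt(6))/(-6*sqrt(6) - 4)) + pi ≈ 2.4157

f''(x) = -4*sin(x) + 3*cos(x)
Second-derivative test at each critical point:
  f''(2.4157) = -4.8990 < 0 → local maximum

Critical points: x = atan((-3 + 8*sqrt(6))/(-6*sqrt(6) - 4)) + pi ≈ 2.4157 (local maximum)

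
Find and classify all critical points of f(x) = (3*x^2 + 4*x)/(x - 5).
f'(x) = (3*x^2 - 30*x - 20)/(x^2 - 10*x + 25)

Solve f'(x) = 0:
  f'(x) = (3*x^2 - 30*x - 20)/(x - 5)^2; the denominator is positive wherever f is defined, so f'(x) = 0 ⇔ 3*x^2 - 30*x - 20 = 0.
  3*x^2 - 30*x - 20 = 0 has no rational roots; quadratic formula: x = (30 ± √1140)/6.
  ⇒ x = 5 - sqrt(285)/3 ≈ -0.6273, 5 + sqrt(285)/3 ≈ 10.6273

f''(x) = 190/(x^3 - 15*x^2 + 75*x - 125)
Second-derivative test at each critical point:
  f''(-0.6273) = -1.0662 < 0 → local maximum
  f''(10.6273) = 1.0662 > 0 → local minimum

Critical points: x = 5 - sqrt(285)/3 ≈ -0.6273 (local maximum); x = 5 + sqrt(285)/3 ≈ 10.6273 (local minimum)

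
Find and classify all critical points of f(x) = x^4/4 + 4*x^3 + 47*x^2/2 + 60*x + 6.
f'(x) = x^3 + 12*x^2 + 47*x + 60

Solve f'(x) = 0:
  Factor: x^3 + 12*x^2 + 47*x + 60 = (x + 3)*(x + 4)*(x + 5) = 0.
  ⇒ x = -5, -4, -3

f''(x) = 3*x^2 + 24*x + 47
Second-derivative test at each critical point:
  f''(-5) = 2 > 0 → local minimum
  f''(-4) = -1 < 0 → local maximum
  f''(-3) = 2 > 0 → local minimum

Critical points: x = -5 (local minimum); x = -4 (local maximum); x = -3 (local minimum)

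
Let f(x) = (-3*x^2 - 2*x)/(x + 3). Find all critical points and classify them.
f'(x) = 3*(-x^2 - 6*x - 2)/(x^2 + 6*x + 9)

Solve f'(x) = 0:
  f'(x) = -3*(x^2 + 6*x + 2)/(x + 3)^2; the denominator is positive wherever f is defined, so f'(x) = 0 ⇔ -3*x^2 - 18*x - 6 = 0.
  Factor: -3*x^2 - 18*x - 6 = -3*(x^2 + 6*x + 2); x^2 + 6*x + 2 = 0 has no rational roots; quadratic formula: x = (-6 ± √28)/2.
  ⇒ x = -3 - sqrt(7) ≈ -5.6458, -3 + sqrt(7) ≈ -0.3542

f''(x) = -42/(x^3 + 9*x^2 + 27*x + 27)
Second-derivative test at each critical point:
  f''(-5.6458) = 2.2678 > 0 → local minimum
  f''(-0.3542) = -2.2678 < 0 → local maximum

Critical points: x = -3 - sqrt(7) ≈ -5.6458 (local minimum); x = -3 + sqrt(7) ≈ -0.3542 (local maximum)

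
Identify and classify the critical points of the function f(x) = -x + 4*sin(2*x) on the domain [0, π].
f'(x) = 8*cos(2*x) - 1

Solve f'(x) = 0 on [0, π]:
  f'(x) = 0 ⇔ cos(2*x) = 1/8, i.e. 2*x = ±arccos(1/8) + 2nπ; keep the solutions lying in [0, π].
  ⇒ x = acos(1/8)/2 ≈ 0.7227, pi - acos(1/8)/2 ≈ 2.4189

f''(x) = -16*sin(2*x)
Second-derivative test at each critical point:
  f''(0.7227) = -15.8745 < 0 → local maximum
  f''(2.4189) = 15.8745 > 0 → local minimum

Critical points: x = acos(1/8)/2 ≈ 0.7227 (local maximum); x = pi - acos(1/8)/2 ≈ 2.4189 (local minimum)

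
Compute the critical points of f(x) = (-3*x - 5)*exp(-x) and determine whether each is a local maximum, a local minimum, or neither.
f'(x) = (3*x + 2)*exp(-x)

Solve f'(x) = 0:
  f'(x) = (3*x + 2)·exp(-x) and exp(-x) > 0 for every x, so f'(x) = 0 ⇔ 3*x + 2 = 0.
  3*x + 2 = 0.
  ⇒ x = -2/3

f''(x) = (1 - 3*x)*exp(-x)
Second-derivative test at each critical point:
  f''(-2/3) = 5.8432 > 0 → local minimum

Critical points: x = -2/3 (local minimum)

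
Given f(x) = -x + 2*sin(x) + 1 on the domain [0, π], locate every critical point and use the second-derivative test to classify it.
f'(x) = 2*cos(x) - 1

Solve f'(x) = 0 on [0, π]:
  f'(x) = 0 ⇔ cos(x) = 1/2, i.e. x = ±arccos(1/2) + 2nπ; keep the solutions lying in [0, π].
  ⇒ x = pi/3 ≈ 1.0472

f''(x) = -2*sin(x)
Second-derivative test at each critical point:
  f''(1.0472) = -1.7321 < 0 → local maximum

Critical points: x = pi/3 ≈ 1.0472 (local maximum)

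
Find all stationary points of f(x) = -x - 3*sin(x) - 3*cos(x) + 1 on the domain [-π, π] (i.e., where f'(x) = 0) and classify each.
f'(x) = -3*sqrt(2)*cos(x + pi/4) - 1

Solve f'(x) = 0 on [-π, π]:
  f'(x) = 0 ⇔ 3*sin(x) - 3*cos(x) = 1. Write the left side as R·cos(x + φ) with R = √((-3)² + (-3)²) = 3*sqrt(2), cos φ = -sqrt(2)/2, sin φ = -sqrt(2)/2; then cos(x + φ) = sqrt(2)/6. Solve for x and keep the solutions lying in [-π, π].
  ⇒ x = -pi + atan((1 - sqrt(17))/(-sqrt(17) - 1)) ≈ -2.5941, atan((1 + sqrt(17))/(-1 + sqrt(17))) ≈ 1.0233

f''(x) = 3*sqrt(2)*sin(x + pi/4)
Second-derivative test at each critical point:
  f''(-2.5941) = -4.1231 < 0 → local maximum
  f''(1.0233) = 4.1231 > 0 → local minimum

Critical points: x = -pi + atan((1 - sqrt(17))/(-sqrt(17) - 1)) ≈ -2.5941 (local maximum); x = atan((1 + sqrt(17))/(-1 + sqrt(17))) ≈ 1.0233 (local minimum)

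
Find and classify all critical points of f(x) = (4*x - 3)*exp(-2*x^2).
f'(x) = 4*(-x*(4*x - 3) + 1)*exp(-2*x^2)

Solve f'(x) = 0:
  f'(x) = (-16*x^2 + 12*x + 4)·exp(-2*x^2) and exp(-2*x^2) > 0 for every x, so f'(x) = 0 ⇔ -16*x^2 + 12*x + 4 = 0.
  Factor: -16*x^2 + 12*x + 4 = -4*(x - 1)*(4*x + 1) = 0.
  ⇒ x = -1/4, 1

f''(x) = 4*(4*x^2*(4*x - 3) - 12*x + 3)*exp(-2*x^2)
Second-derivative test at each critical point:
  f''(-1/4) = 17.6499 > 0 → local minimum
  f''(1) = -2.7067 < 0 → local maximum

Critical points: x = -1/4 (local minimum); x = 1 (local maximum)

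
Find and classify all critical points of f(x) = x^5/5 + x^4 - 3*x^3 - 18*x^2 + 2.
f'(x) = x*(x^3 + 4*x^2 - 9*x - 36)

Solve f'(x) = 0:
  Factor: x^4 + 4*x^3 - 9*x^2 - 36*x = x*(x - 3)*(x + 3)*(x + 4) = 0.
  ⇒ x = -4, -3, 0, 3

f''(x) = 4*x^3 + 12*x^2 - 18*x - 36
Second-derivative test at each critical point:
  f''(-4) = -28 < 0 → local maximum
  f''(-3) = 18 > 0 → local minimum
  f''(0) = -36 < 0 → local maximum
  f''(3) = 126 > 0 → local minimum

Critical points: x = -4 (local maximum); x = -3 (local minimum); x = 0 (local maximum); x = 3 (local minimum)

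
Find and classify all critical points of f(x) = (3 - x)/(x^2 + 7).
f'(x) = (-x^2 + 2*x*(x - 3) - 7)/(x^2 + 7)^2

Solve f'(x) = 0:
  f'(x) = (x - 7)*(x + 1)/(x^2 + 7)^2; the denominator is positive wherever f is defined, so f'(x) = 0 ⇔ x^2 - 6*x - 7 = 0.
  Factor: x^2 - 6*x - 7 = (x - 7)*(x + 1) = 0.
  ⇒ x = -1, 7

f''(x) = 2*(4*x^2*(3 - x) + 3*(x - 1)*(x^2 + 7))/(x^2 + 7)^3
Second-derivative test at each critical point:
  f''(-1) = -1/8 < 0 → local maximum
  f''(7) = 1/392 > 0 → local minimum

Critical points: x = -1 (local maximum); x = 7 (local minimum)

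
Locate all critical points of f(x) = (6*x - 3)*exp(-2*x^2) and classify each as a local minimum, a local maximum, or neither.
f'(x) = 6*(-2*x*(2*x - 1) + 1)*exp(-2*x^2)

Solve f'(x) = 0:
  f'(x) = (-24*x^2 + 12*x + 6)·exp(-2*x^2) and exp(-2*x^2) > 0 for every x, so f'(x) = 0 ⇔ -24*x^2 + 12*x + 6 = 0.
  Factor: -24*x^2 + 12*x + 6 = -6*(4*x^2 - 2*x - 1); 4*x^2 - 2*x - 1 = 0 has no rational roots; quadratic formula: x = (2 ± √20)/8.
  ⇒ x = 1/4 - sqrt(5)/4 ≈ -0.3090, 1/4 + sqrt(5)/4 ≈ 0.8090

f''(x) = 12*(4*x^2*(2*x - 1) - 6*x + 1)*exp(-2*x^2)
Second-derivative test at each critical point:
  f''(-0.3090) = 22.1678 > 0 → local minimum
  f''(0.8090) = -7.2472 < 0 → local maximum

Critical points: x = 1/4 - sqrt(5)/4 ≈ -0.3090 (local minimum); x = 1/4 + sqrt(5)/4 ≈ 0.8090 (local maximum)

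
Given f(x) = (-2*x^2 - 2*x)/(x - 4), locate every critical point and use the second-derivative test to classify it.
f'(x) = 2*(-x^2 + 8*x + 4)/(x^2 - 8*x + 16)

Solve f'(x) = 0:
  f'(x) = -2*(x^2 - 8*x - 4)/(x - 4)^2; the denominator is positive wherever f is defined, so f'(x) = 0 ⇔ -2*x^2 + 16*x + 8 = 0.
  Factor: -2*x^2 + 16*x + 8 = -2*(x^2 - 8*x - 4); x^2 - 8*x - 4 = 0 has no rational roots; quadratic formula: x = (8 ± √80)/2.
  ⇒ x = 4 - 2*sqrt(5) ≈ -0.4721, 4 + 2*sqrt(5) ≈ 8.4721

f''(x) = -80/(x^3 - 12*x^2 + 48*x - 64)
Second-derivative test at each critical point:
  f''(-0.4721) = 0.8944 > 0 → local minimum
  f''(8.4721) = -0.8944 < 0 → local maximum

Critical points: x = 4 - 2*sqrt(5) ≈ -0.4721 (local minimum); x = 4 + 2*sqrt(5) ≈ 8.4721 (local maximum)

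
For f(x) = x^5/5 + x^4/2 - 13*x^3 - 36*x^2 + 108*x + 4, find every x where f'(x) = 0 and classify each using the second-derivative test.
f'(x) = x^4 + 2*x^3 - 39*x^2 - 72*x + 108

Solve f'(x) = 0:
  Factor: x^4 + 2*x^3 - 39*x^2 - 72*x + 108 = (x - 6)*(x - 1)*(x + 3)*(x + 6) = 0.
  ⇒ x = -6, -3, 1, 6

f''(x) = 4*x^3 + 6*x^2 - 78*x - 72
Second-derivative test at each critical point:
  f''(-6) = -252 < 0 → local maximum
  f''(-3) = 108 > 0 → local minimum
  f''(1) = -140 < 0 → local maximum
  f''(6) = 540 > 0 → local minimum

Critical points: x = -6 (local maximum); x = -3 (local minimum); x = 1 (local maximum); x = 6 (local minimum)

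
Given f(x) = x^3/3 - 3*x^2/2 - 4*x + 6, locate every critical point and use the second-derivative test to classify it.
f'(x) = x^2 - 3*x - 4

Solve f'(x) = 0:
  Factor: x^2 - 3*x - 4 = (x - 4)*(x + 1) = 0.
  ⇒ x = -1, 4

f''(x) = 2*x - 3
Second-derivative test at each critical point:
  f''(-1) = -5 < 0 → local maximum
  f''(4) = 5 > 0 → local minimum

Critical points: x = -1 (local maximum); x = 4 (local minimum)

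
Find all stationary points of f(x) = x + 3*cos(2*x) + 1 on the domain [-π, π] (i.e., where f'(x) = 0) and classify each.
f'(x) = 1 - 6*sin(2*x)

Solve f'(x) = 0 on [-π, π]:
  f'(x) = 0 ⇔ sin(2*x) = 1/6, i.e. 2*x = arcsin(1/6) + 2nπ or 2*x = π − arcsin(1/6) + 2nπ; keep the solutions lying in [-π, π].
  ⇒ x = -pi + asin(1/6)/2 ≈ -3.0579, -pi/2 - asin(1/6)/2 ≈ -1.6545, asin(1/6)/2 ≈ 0.0837, -asin(1/6)/2 + pi/2 ≈ 1.4871

f''(x) = -12*cos(2*x)
Second-derivative test at each critical point:
  f''(-3.0579) = -11.8322 < 0 → local maximum
  f''(-1.6545) = 11.8322 > 0 → local minimum
  f''(0.0837) = -11.8322 < 0 → local maximum
  f''(1.4871) = 11.8322 > 0 → local minimum

Critical points: x = -pi + asin(1/6)/2 ≈ -3.0579 (local maximum); x = -pi/2 - asin(1/6)/2 ≈ -1.6545 (local minimum); x = asin(1/6)/2 ≈ 0.0837 (local maximum); x = -asin(1/6)/2 + pi/2 ≈ 1.4871 (local minimum)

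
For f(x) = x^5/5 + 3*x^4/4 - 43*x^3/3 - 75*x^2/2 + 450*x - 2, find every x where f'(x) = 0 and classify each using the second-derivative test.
f'(x) = x^4 + 3*x^3 - 43*x^2 - 75*x + 450

Solve f'(x) = 0:
  Factor: x^4 + 3*x^3 - 43*x^2 - 75*x + 450 = (x - 5)*(x - 3)*(x + 5)*(x + 6) = 0.
  ⇒ x = -6, -5, 3, 5

f''(x) = 4*x^3 + 9*x^2 - 86*x - 75
Second-derivative test at each critical point:
  f''(-6) = -99 < 0 → local maximum
  f''(-5) = 80 > 0 → local minimum
  f''(3) = -144 < 0 → local maximum
  f''(5) = 220 > 0 → local minimum

Critical points: x = -6 (local maximum); x = -5 (local minimum); x = 3 (local maximum); x = 5 (local minimum)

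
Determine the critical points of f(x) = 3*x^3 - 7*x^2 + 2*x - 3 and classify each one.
f'(x) = 9*x^2 - 14*x + 2

Solve f'(x) = 0:
  9*x^2 - 14*x + 2 = 0 has no rational roots; quadratic formula: x = (14 ± √124)/18.
  ⇒ x = 7/9 - sqrt(31)/9 ≈ 0.1591, sqrt(31)/9 + 7/9 ≈ 1.3964

f''(x) = 18*x - 14
Second-derivative test at each critical point:
  f''(0.1591) = -11.1355 < 0 → local maximum
  f''(1.3964) = 11.1355 > 0 → local minimum

Critical points: x = 7/9 - sqrt(31)/9 ≈ 0.1591 (local maximum); x = sqrt(31)/9 + 7/9 ≈ 1.3964 (local minimum)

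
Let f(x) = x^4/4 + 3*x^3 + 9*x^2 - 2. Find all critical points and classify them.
f'(x) = x*(x^2 + 9*x + 18)

Solve f'(x) = 0:
  Factor: x^3 + 9*x^2 + 18*x = x*(x + 3)*(x + 6) = 0.
  ⇒ x = -6, -3, 0

f''(x) = 3*x^2 + 18*x + 18
Second-derivative test at each critical point:
  f''(-6) = 18 > 0 → local minimum
  f''(-3) = -9 < 0 → local maximum
  f''(0) = 18 > 0 → local minimum

Critical points: x = -6 (local minimum); x = -3 (local maximum); x = 0 (local minimum)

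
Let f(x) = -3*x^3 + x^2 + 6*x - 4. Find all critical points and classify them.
f'(x) = -9*x^2 + 2*x + 6

Solve f'(x) = 0:
  9*x^2 - 2*x - 6 = 0 has no rational roots; quadratic formula: x = (2 ± √220)/18.
  ⇒ x = 1/9 - sqrt(55)/9 ≈ -0.7129, 1/9 + sqrt(55)/9 ≈ 0.9351

f''(x) = 2 - 18*x
Second-derivative test at each critical point:
  f''(-0.7129) = 14.8324 > 0 → local minimum
  f''(0.9351) = -14.8324 < 0 → local maximum

Critical points: x = 1/9 - sqrt(55)/9 ≈ -0.7129 (local minimum); x = 1/9 + sqrt(55)/9 ≈ 0.9351 (local maximum)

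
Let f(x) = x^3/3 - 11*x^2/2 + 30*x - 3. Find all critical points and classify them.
f'(x) = x^2 - 11*x + 30

Solve f'(x) = 0:
  Factor: x^2 - 11*x + 30 = (x - 6)*(x - 5) = 0.
  ⇒ x = 5, 6

f''(x) = 2*x - 11
Second-derivative test at each critical point:
  f''(5) = -1 < 0 → local maximum
  f''(6) = 1 > 0 → local minimum

Critical points: x = 5 (local maximum); x = 6 (local minimum)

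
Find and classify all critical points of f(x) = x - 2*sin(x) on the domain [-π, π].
f'(x) = 1 - 2*cos(x)

Solve f'(x) = 0 on [-π, π]:
  f'(x) = 0 ⇔ cos(x) = 1/2, i.e. x = ±arccos(1/2) + 2nπ; keep the solutions lying in [-π, π].
  ⇒ x = -pi/3 ≈ -1.0472, pi/3 ≈ 1.0472

f''(x) = 2*sin(x)
Second-derivative test at each critical point:
  f''(-1.0472) = -1.7321 < 0 → local maximum
  f''(1.0472) = 1.7321 > 0 → local minimum

Critical points: x = -pi/3 ≈ -1.0472 (local maximum); x = pi/3 ≈ 1.0472 (local minimum)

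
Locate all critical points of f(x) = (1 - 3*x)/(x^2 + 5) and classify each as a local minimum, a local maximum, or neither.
f'(x) = (3*x^2 - 2*x - 15)/(x^4 + 10*x^2 + 25)

Solve f'(x) = 0:
  f'(x) = (3*x^2 - 2*x - 15)/(x^2 + 5)^2; the denominator is positive wherever f is defined, so f'(x) = 0 ⇔ 3*x^2 - 2*x - 15 = 0.
  3*x^2 - 2*x - 15 = 0 has no rational roots; quadratic formula: x = (2 ± √184)/6.
  ⇒ x = 1/3 - sqrt(46)/3 ≈ -1.9274, 1/3 + sqrt(46)/3 ≈ 2.5941

f''(x) = 2*(4*x^2*(1 - 3*x) + (9*x - 1)*(x^2 + 5))/(x^2 + 5)^3
Second-derivative test at each critical point:
  f''(-1.9274) = -0.1786 < 0 → local maximum
  f''(2.5941) = 0.0986 > 0 → local minimum

Critical points: x = 1/3 - sqrt(46)/3 ≈ -1.9274 (local maximum); x = 1/3 + sqrt(46)/3 ≈ 2.5941 (local minimum)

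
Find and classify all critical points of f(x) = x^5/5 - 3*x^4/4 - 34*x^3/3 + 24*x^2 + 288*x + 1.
f'(x) = x^4 - 3*x^3 - 34*x^2 + 48*x + 288

Solve f'(x) = 0:
  Factor: x^4 - 3*x^3 - 34*x^2 + 48*x + 288 = (x - 6)*(x - 4)*(x + 3)*(x + 4) = 0.
  ⇒ x = -4, -3, 4, 6

f''(x) = 4*x^3 - 9*x^2 - 68*x + 48
Second-derivative test at each critical point:
  f''(-4) = -80 < 0 → local maximum
  f''(-3) = 63 > 0 → local minimum
  f''(4) = -112 < 0 → local maximum
  f''(6) = 180 > 0 → local minimum

Critical points: x = -4 (local maximum); x = -3 (local minimum); x = 4 (local maximum); x = 6 (local minimum)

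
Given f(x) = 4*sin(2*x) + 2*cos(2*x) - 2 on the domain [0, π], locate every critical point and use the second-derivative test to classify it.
f'(x) = -4*sin(2*x) + 8*cos(2*x)

Solve f'(x) = 0 on [0, π]:
  f'(x) = 0 ⇔ 4*cos(2*x) = 2*sin(2*x) ⇔ tan(2*x) = 2, i.e. 2*x = arctan(2) + nπ; keep the solutions lying in [0, π].
  ⇒ x = atan(2)/2 ≈ 0.5536, atan(2)/2 + pi/2 ≈ 2.1244

f''(x) = -16*sin(2*x) - 8*cos(2*x)
Second-derivative test at each critical point:
  f''(0.5536) = -17.8885 < 0 → local maximum
  f''(2.1244) = 17.8885 > 0 → local minimum

Critical points: x = atan(2)/2 ≈ 0.5536 (local maximum); x = atan(2)/2 + pi/2 ≈ 2.1244 (local minimum)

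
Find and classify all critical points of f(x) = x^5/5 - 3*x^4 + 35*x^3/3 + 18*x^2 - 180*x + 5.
f'(x) = x^4 - 12*x^3 + 35*x^2 + 36*x - 180

Solve f'(x) = 0:
  Factor: x^4 - 12*x^3 + 35*x^2 + 36*x - 180 = (x - 6)*(x - 5)*(x - 3)*(x + 2) = 0.
  ⇒ x = -2, 3, 5, 6

f''(x) = 4*x^3 - 36*x^2 + 70*x + 36
Second-derivative test at each critical point:
  f''(-2) = -280 < 0 → local maximum
  f''(3) = 30 > 0 → local minimum
  f''(5) = -14 < 0 → local maximum
  f''(6) = 24 > 0 → local minimum

Critical points: x = -2 (local maximum); x = 3 (local minimum); x = 5 (local maximum); x = 6 (local minimum)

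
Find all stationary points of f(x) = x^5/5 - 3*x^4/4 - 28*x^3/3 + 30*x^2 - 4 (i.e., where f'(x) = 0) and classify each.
f'(x) = x*(x^3 - 3*x^2 - 28*x + 60)

Solve f'(x) = 0:
  Factor: x^4 - 3*x^3 - 28*x^2 + 60*x = x*(x - 6)*(x - 2)*(x + 5) = 0.
  ⇒ x = -5, 0, 2, 6

f''(x) = 4*x^3 - 9*x^2 - 56*x + 60
Second-derivative test at each critical point:
  f''(-5) = -385 < 0 → local maximum
  f''(0) = 60 > 0 → local minimum
  f''(2) = -56 < 0 → local maximum
  f''(6) = 264 > 0 → local minimum

Critical points: x = -5 (local maximum); x = 0 (local minimum); x = 2 (local maximum); x = 6 (local minimum)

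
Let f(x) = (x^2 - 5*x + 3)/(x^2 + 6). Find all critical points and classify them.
f'(x) = (5*x^2 + 6*x - 30)/(x^4 + 12*x^2 + 36)

Solve f'(x) = 0:
  f'(x) = (5*x^2 + 6*x - 30)/(x^2 + 6)^2; the denominator is positive wherever f is defined, so f'(x) = 0 ⇔ 5*x^2 + 6*x - 30 = 0.
  5*x^2 + 6*x - 30 = 0 has no rational roots; quadratic formula: x = (-6 ± √636)/10.
  ⇒ x = -sqrt(159)/5 - 3/5 ≈ -3.1219, -3/5 + sqrt(159)/5 ≈ 1.9219

f''(x) = 2*(-5*x^3 - 9*x^2 + 90*x + 18)/(x^6 + 18*x^4 + 108*x^2 + 216)
Second-derivative test at each critical point:
  f''(-3.1219) = -0.1017 < 0 → local maximum
  f''(1.9219) = 0.2684 > 0 → local minimum

Critical points: x = -sqrt(159)/5 - 3/5 ≈ -3.1219 (local maximum); x = -3/5 + sqrt(159)/5 ≈ 1.9219 (local minimum)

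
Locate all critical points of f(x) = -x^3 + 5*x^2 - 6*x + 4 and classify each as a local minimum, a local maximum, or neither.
f'(x) = -3*x^2 + 10*x - 6

Solve f'(x) = 0:
  3*x^2 - 10*x + 6 = 0 has no rational roots; quadratic formula: x = (10 ± √28)/6.
  ⇒ x = 5/3 - sqrt(7)/3 ≈ 0.7847, sqrt(7)/3 + 5/3 ≈ 2.5486

f''(x) = 10 - 6*x
Second-derivative test at each critical point:
  f''(0.7847) = 5.2915 > 0 → local minimum
  f''(2.5486) = -5.2915 < 0 → local maximum

Critical points: x = 5/3 - sqrt(7)/3 ≈ 0.7847 (local minimum); x = sqrt(7)/3 + 5/3 ≈ 2.5486 (local maximum)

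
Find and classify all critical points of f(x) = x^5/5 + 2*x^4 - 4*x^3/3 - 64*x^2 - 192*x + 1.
f'(x) = x^4 + 8*x^3 - 4*x^2 - 128*x - 192

Solve f'(x) = 0:
  Factor: x^4 + 8*x^3 - 4*x^2 - 128*x - 192 = (x - 4)*(x + 2)*(x + 4)*(x + 6) = 0.
  ⇒ x = -6, -4, -2, 4

f''(x) = 4*x^3 + 24*x^2 - 8*x - 128
Second-derivative test at each critical point:
  f''(-6) = -80 < 0 → local maximum
  f''(-4) = 32 > 0 → local minimum
  f''(-2) = -48 < 0 → local maximum
  f''(4) = 480 > 0 → local minimum

Critical points: x = -6 (local maximum); x = -4 (local minimum); x = -2 (local maximum); x = 4 (local minimum)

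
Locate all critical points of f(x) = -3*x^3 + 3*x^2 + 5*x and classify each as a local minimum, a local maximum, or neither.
f'(x) = -9*x^2 + 6*x + 5

Solve f'(x) = 0:
  9*x^2 - 6*x - 5 = 0 has no rational roots; quadratic formula: x = (6 ± √216)/18.
  ⇒ x = 1/3 - sqrt(6)/3 ≈ -0.4832, 1/3 + sqrt(6)/3 ≈ 1.1498

f''(x) = 6 - 18*x
Second-derivative test at each critical point:
  f''(-0.4832) = 14.6969 > 0 → local minimum
  f''(1.1498) = -14.6969 < 0 → local maximum

Critical points: x = 1/3 - sqrt(6)/3 ≈ -0.4832 (local minimum); x = 1/3 + sqrt(6)/3 ≈ 1.1498 (local maximum)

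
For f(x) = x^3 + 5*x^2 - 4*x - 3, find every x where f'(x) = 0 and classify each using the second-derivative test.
f'(x) = 3*x^2 + 10*x - 4

Solve f'(x) = 0:
  3*x^2 + 10*x - 4 = 0 has no rational roots; quadratic formula: x = (-10 ± √148)/6.
  ⇒ x = -sqrt(37)/3 - 5/3 ≈ -3.6943, -5/3 + sqrt(37)/3 ≈ 0.3609

f''(x) = 6*x + 10
Second-derivative test at each critical point:
  f''(-3.6943) = -12.1655 < 0 → local maximum
  f''(0.3609) = 12.1655 > 0 → local minimum

Critical points: x = -sqrt(37)/3 - 5/3 ≈ -3.6943 (local maximum); x = -5/3 + sqrt(37)/3 ≈ 0.3609 (local minimum)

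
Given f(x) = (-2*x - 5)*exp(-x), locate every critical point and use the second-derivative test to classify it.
f'(x) = (2*x + 3)*exp(-x)

Solve f'(x) = 0:
  f'(x) = (2*x + 3)·exp(-x) and exp(-x) > 0 for every x, so f'(x) = 0 ⇔ 2*x + 3 = 0.
  2*x + 3 = 0.
  ⇒ x = -3/2

f''(x) = (-2*x - 1)*exp(-x)
Second-derivative test at each critical point:
  f''(-3/2) = 8.9634 > 0 → local minimum

Critical points: x = -3/2 (local minimum)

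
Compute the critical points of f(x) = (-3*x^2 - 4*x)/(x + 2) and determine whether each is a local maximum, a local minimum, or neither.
f'(x) = (-3*x^2 - 12*x - 8)/(x^2 + 4*x + 4)

Solve f'(x) = 0:
  f'(x) = -(3*x^2 + 12*x + 8)/(x + 2)^2; the denominator is positive wherever f is defined, so f'(x) = 0 ⇔ -3*x^2 - 12*x - 8 = 0.
  3*x^2 + 12*x + 8 = 0 has no rational roots; quadratic formula: x = (-12 ± √48)/6.
  ⇒ x = -2 - 2*sqrt(3)/3 ≈ -3.1547, -2 + 2*sqrt(3)/3 ≈ -0.8453

f''(x) = -8/(x^3 + 6*x^2 + 12*x + 8)
Second-derivative test at each critical point:
  f''(-3.1547) = 5.1962 > 0 → local minimum
  f''(-0.8453) = -5.1962 < 0 → local maximum

Critical points: x = -2 - 2*sqrt(3)/3 ≈ -3.1547 (local minimum); x = -2 + 2*sqrt(3)/3 ≈ -0.8453 (local maximum)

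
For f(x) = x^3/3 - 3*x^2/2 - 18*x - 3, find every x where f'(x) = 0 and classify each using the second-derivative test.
f'(x) = x^2 - 3*x - 18

Solve f'(x) = 0:
  Factor: x^2 - 3*x - 18 = (x - 6)*(x + 3) = 0.
  ⇒ x = -3, 6

f''(x) = 2*x - 3
Second-derivative test at each critical point:
  f''(-3) = -9 < 0 → local maximum
  f''(6) = 9 > 0 → local minimum

Critical points: x = -3 (local maximum); x = 6 (local minimum)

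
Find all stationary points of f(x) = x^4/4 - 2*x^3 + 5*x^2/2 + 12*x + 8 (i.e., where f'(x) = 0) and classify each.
f'(x) = x^3 - 6*x^2 + 5*x + 12

Solve f'(x) = 0:
  Factor: x^3 - 6*x^2 + 5*x + 12 = (x - 4)*(x - 3)*(x + 1) = 0.
  ⇒ x = -1, 3, 4

f''(x) = 3*x^2 - 12*x + 5
Second-derivative test at each critical point:
  f''(-1) = 20 > 0 → local minimum
  f''(3) = -4 < 0 → local maximum
  f''(4) = 5 > 0 → local minimum

Critical points: x = -1 (local minimum); x = 3 (local maximum); x = 4 (local minimum)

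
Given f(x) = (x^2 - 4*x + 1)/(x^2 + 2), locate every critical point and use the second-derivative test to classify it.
f'(x) = 2*(2*x^2 + x - 4)/(x^4 + 4*x^2 + 4)

Solve f'(x) = 0:
  f'(x) = 2*(2*x^2 + x - 4)/(x^2 + 2)^2; the denominator is positive wherever f is defined, so f'(x) = 0 ⇔ 4*x^2 + 2*x - 8 = 0.
  Factor: 4*x^2 + 2*x - 8 = 2*(2*x^2 + x - 4); 2*x^2 + x - 4 = 0 has no rational roots; quadratic formula: x = (-1 ± √33)/4.
  ⇒ x = -sqrt(33)/4 - 1/4 ≈ -1.6861, -1/4 + sqrt(33)/4 ≈ 1.1861

f''(x) = 2*(-4*x^3 - 3*x^2 + 24*x + 2)/(x^6 + 6*x^4 + 12*x^2 + 8)
Second-derivative test at each critical point:
  f''(-1.6861) = -0.4898 < 0 → local maximum
  f''(1.1861) = 0.9898 > 0 → local minimum

Critical points: x = -sqrt(33)/4 - 1/4 ≈ -1.6861 (local maximum); x = -1/4 + sqrt(33)/4 ≈ 1.1861 (local minimum)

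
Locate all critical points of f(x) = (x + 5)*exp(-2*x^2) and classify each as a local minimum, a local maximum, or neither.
f'(x) = (-4*x*(x + 5) + 1)*exp(-2*x^2)

Solve f'(x) = 0:
  f'(x) = (-4*x^2 - 20*x + 1)·exp(-2*x^2) and exp(-2*x^2) > 0 for every x, so f'(x) = 0 ⇔ -4*x^2 - 20*x + 1 = 0.
  4*x^2 + 20*x - 1 = 0 has no rational roots; quadratic formula: x = (-20 ± √416)/8.
  ⇒ x = -sqrt(26)/2 - 5/2 ≈ -5.0495, -5/2 + sqrt(26)/2 ≈ 0.0495

f''(x) = 4*(4*x^2*(x + 5) - 3*x - 5)*exp(-2*x^2)
Second-derivative test at each critical point:
  f''(-5.0495) = 1.454e-21 > 0 → local minimum
  f''(0.0495) = -20.2963 < 0 → local maximum

Critical points: x = -sqrt(26)/2 - 5/2 ≈ -5.0495 (local minimum); x = -5/2 + sqrt(26)/2 ≈ 0.0495 (local maximum)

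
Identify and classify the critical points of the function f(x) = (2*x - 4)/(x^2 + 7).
f'(x) = 2*(x^2 - 2*x*(x - 2) + 7)/(x^2 + 7)^2

Solve f'(x) = 0:
  f'(x) = -2*(x^2 - 4*x - 7)/(x^2 + 7)^2; the denominator is positive wherever f is defined, so f'(x) = 0 ⇔ -2*x^2 + 8*x + 14 = 0.
  Factor: -2*x^2 + 8*x + 14 = -2*(x^2 - 4*x - 7); x^2 - 4*x - 7 = 0 has no rational roots; quadratic formula: x = (4 ± √44)/2.
  ⇒ x = 2 - sqrt(11) ≈ -1.3166, 2 + sqrt(11) ≈ 5.3166

f''(x) = 4*(4*x^2*(x - 2) + (2 - 3*x)*(x^2 + 7))/(x^2 + 7)^3
Second-derivative test at each critical point:
  f''(-1.3166) = 0.1739 > 0 → local minimum
  f''(5.3166) = -0.0107 < 0 → local maximum

Critical points: x = 2 - sqrt(11) ≈ -1.3166 (local minimum); x = 2 + sqrt(11) ≈ 5.3166 (local maximum)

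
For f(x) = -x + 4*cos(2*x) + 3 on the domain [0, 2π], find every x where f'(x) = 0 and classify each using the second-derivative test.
f'(x) = -8*sin(2*x) - 1

Solve f'(x) = 0 on [0, 2π]:
  f'(x) = 0 ⇔ sin(2*x) = -1/8, i.e. 2*x = arcsin(-1/8) + 2nπ or 2*x = π − arcsin(-1/8) + 2nπ; keep the solutions lying in [0, 2π].
  ⇒ x = asin(1/8)/2 + pi/2 ≈ 1.6335, pi - asin(1/8)/2 ≈ 3.0789, asin(1/8)/2 + 3*pi/2 ≈ 4.7751, -asin(1/8)/2 + 2*pi ≈ 6.2205

f''(x) = -16*cos(2*x)
Second-derivative test at each critical point:
  f''(1.6335) = 15.8745 > 0 → local minimum
  f''(3.0789) = -15.8745 < 0 → local maximum
  f''(4.7751) = 15.8745 > 0 → local minimum
  f''(6.2205) = -15.8745 < 0 → local maximum

Critical points: x = asin(1/8)/2 + pi/2 ≈ 1.6335 (local minimum); x = pi - asin(1/8)/2 ≈ 3.0789 (local maximum); x = asin(1/8)/2 + 3*pi/2 ≈ 4.7751 (local minimum); x = -asin(1/8)/2 + 2*pi ≈ 6.2205 (local maximum)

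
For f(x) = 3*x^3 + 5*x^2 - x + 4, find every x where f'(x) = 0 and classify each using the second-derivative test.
f'(x) = 9*x^2 + 10*x - 1

Solve f'(x) = 0:
  9*x^2 + 10*x - 1 = 0 has no rational roots; quadratic formula: x = (-10 ± √136)/18.
  ⇒ x = -sqrt(34)/9 - 5/9 ≈ -1.2034, -5/9 + sqrt(34)/9 ≈ 0.0923

f''(x) = 18*x + 10
Second-derivative test at each critical point:
  f''(-1.2034) = -11.6619 < 0 → local maximum
  f''(0.0923) = 11.6619 > 0 → local minimum

Critical points: x = -sqrt(34)/9 - 5/9 ≈ -1.2034 (local maximum); x = -5/9 + sqrt(34)/9 ≈ 0.0923 (local minimum)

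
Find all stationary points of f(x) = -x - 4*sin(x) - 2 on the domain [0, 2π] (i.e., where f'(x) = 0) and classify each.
f'(x) = -4*cos(x) - 1

Solve f'(x) = 0 on [0, 2π]:
  f'(x) = 0 ⇔ cos(x) = -1/4, i.e. x = ±arccos(-1/4) + 2nπ; keep the solutions lying in [0, 2π].
  ⇒ x = acos(-1/4) ≈ 1.8235, -acos(-1/4) + 2*pi ≈ 4.4597

f''(x) = 4*sin(x)
Second-derivative test at each critical point:
  f''(1.8235) = 3.8730 > 0 → local minimum
  f''(4.4597) = -3.8730 < 0 → local maximum

Critical points: x = acos(-1/4) ≈ 1.8235 (local minimum); x = -acos(-1/4) + 2*pi ≈ 4.4597 (local maximum)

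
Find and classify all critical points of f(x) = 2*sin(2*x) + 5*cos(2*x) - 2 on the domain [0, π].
f'(x) = -10*sin(2*x) + 4*cos(2*x)

Solve f'(x) = 0 on [0, π]:
  f'(x) = 0 ⇔ 2*cos(2*x) = 5*sin(2*x) ⇔ tan(2*x) = 2/5, i.e. 2*x = arctan(2/5) + nπ; keep the solutions lying in [0, π].
  ⇒ x = atan(2/5)/2 ≈ 0.1903, atan(2/5)/2 + pi/2 ≈ 1.7610

f''(x) = -8*sin(2*x) - 20*cos(2*x)
Second-derivative test at each critical point:
  f''(0.1903) = -21.5407 < 0 → local maximum
  f''(1.7610) = 21.5407 > 0 → local minimum

Critical points: x = atan(2/5)/2 ≈ 0.1903 (local maximum); x = atan(2/5)/2 + pi/2 ≈ 1.7610 (local minimum)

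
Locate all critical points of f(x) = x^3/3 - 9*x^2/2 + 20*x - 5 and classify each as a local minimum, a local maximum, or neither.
f'(x) = x^2 - 9*x + 20

Solve f'(x) = 0:
  Factor: x^2 - 9*x + 20 = (x - 5)*(x - 4) = 0.
  ⇒ x = 4, 5

f''(x) = 2*x - 9
Second-derivative test at each critical point:
  f''(4) = -1 < 0 → local maximum
  f''(5) = 1 > 0 → local minimum

Critical points: x = 4 (local maximum); x = 5 (local minimum)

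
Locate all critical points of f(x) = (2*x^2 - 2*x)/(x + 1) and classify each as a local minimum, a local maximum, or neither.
f'(x) = 2*(x^2 + 2*x - 1)/(x^2 + 2*x + 1)

Solve f'(x) = 0:
  f'(x) = 2*(x^2 + 2*x - 1)/(x + 1)^2; the denominator is positive wherever f is defined, so f'(x) = 0 ⇔ 2*x^2 + 4*x - 2 = 0.
  Factor: 2*x^2 + 4*x - 2 = 2*(x^2 + 2*x - 1); x^2 + 2*x - 1 = 0 has no rational roots; quadratic formula: x = (-2 ± √8)/2.
  ⇒ x = -sqrt(2) - 1 ≈ -2.4142, -1 + sqrt(2) ≈ 0.4142

f''(x) = 8/(x^3 + 3*x^2 + 3*x + 1)
Second-derivative test at each critical point:
  f''(-2.4142) = -2.8284 < 0 → local maximum
  f''(0.4142) = 2.8284 > 0 → local minimum

Critical points: x = -sqrt(2) - 1 ≈ -2.4142 (local maximum); x = -1 + sqrt(2) ≈ 0.4142 (local minimum)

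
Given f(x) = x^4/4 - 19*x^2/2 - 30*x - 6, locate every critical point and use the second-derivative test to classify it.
f'(x) = x^3 - 19*x - 30

Solve f'(x) = 0:
  Factor: x^3 - 19*x - 30 = (x - 5)*(x + 2)*(x + 3) = 0.
  ⇒ x = -3, -2, 5

f''(x) = 3*x^2 - 19
Second-derivative test at each critical point:
  f''(-3) = 8 > 0 → local minimum
  f''(-2) = -7 < 0 → local maximum
  f''(5) = 56 > 0 → local minimum

Critical points: x = -3 (local minimum); x = -2 (local maximum); x = 5 (local minimum)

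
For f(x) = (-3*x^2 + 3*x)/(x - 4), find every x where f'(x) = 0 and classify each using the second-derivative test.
f'(x) = 3*(-x^2 + 8*x - 4)/(x^2 - 8*x + 16)

Solve f'(x) = 0:
  f'(x) = -3*(x^2 - 8*x + 4)/(x - 4)^2; the denominator is positive wherever f is defined, so f'(x) = 0 ⇔ -3*x^2 + 24*x - 12 = 0.
  Factor: -3*x^2 + 24*x - 12 = -3*(x^2 - 8*x + 4); x^2 - 8*x + 4 = 0 has no rational roots; quadratic formula: x = (8 ± √48)/2.
  ⇒ x = 4 - 2*sqrt(3) ≈ 0.5359, 2*sqrt(3) + 4 ≈ 7.4641

f''(x) = -72/(x^3 - 12*x^2 + 48*x - 64)
Second-derivative test at each critical point:
  f''(0.5359) = 1.7321 > 0 → local minimum
  f''(7.4641) = -1.7321 < 0 → local maximum

Critical points: x = 4 - 2*sqrt(3) ≈ 0.5359 (local minimum); x = 2*sqrt(3) + 4 ≈ 7.4641 (local maximum)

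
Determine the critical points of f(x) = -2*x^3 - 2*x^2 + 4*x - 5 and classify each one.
f'(x) = -6*x^2 - 4*x + 4

Solve f'(x) = 0:
  Factor: -6*x^2 - 4*x + 4 = -2*(3*x^2 + 2*x - 2); 3*x^2 + 2*x - 2 = 0 has no rational roots; quadratic formula: x = (-2 ± √28)/6.
  ⇒ x = -sqrt(7)/3 - 1/3 ≈ -1.2153, -1/3 + sqrt(7)/3 ≈ 0.5486

f''(x) = -12*x - 4
Second-derivative test at each critical point:
  f''(-1.2153) = 10.5830 > 0 → local minimum
  f''(0.5486) = -10.5830 < 0 → local maximum

Critical points: x = -sqrt(7)/3 - 1/3 ≈ -1.2153 (local minimum); x = -1/3 + sqrt(7)/3 ≈ 0.5486 (local maximum)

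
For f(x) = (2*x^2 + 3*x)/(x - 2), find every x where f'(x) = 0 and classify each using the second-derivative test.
f'(x) = 2*(x^2 - 4*x - 3)/(x^2 - 4*x + 4)

Solve f'(x) = 0:
  f'(x) = 2*(x^2 - 4*x - 3)/(x - 2)^2; the denominator is positive wherever f is defined, so f'(x) = 0 ⇔ 2*x^2 - 8*x - 6 = 0.
  Factor: 2*x^2 - 8*x - 6 = 2*(x^2 - 4*x - 3); x^2 - 4*x - 3 = 0 has no rational roots; quadratic formula: x = (4 ± √28)/2.
  ⇒ x = 2 - sqrt(7) ≈ -0.6458, 2 + sqrt(7) ≈ 4.6458

f''(x) = 28/(x^3 - 6*x^2 + 12*x - 8)
Second-derivative test at each critical point:
  f''(-0.6458) = -1.5119 < 0 → local maximum
  f''(4.6458) = 1.5119 > 0 → local minimum

Critical points: x = 2 - sqrt(7) ≈ -0.6458 (local maximum); x = 2 + sqrt(7) ≈ 4.6458 (local minimum)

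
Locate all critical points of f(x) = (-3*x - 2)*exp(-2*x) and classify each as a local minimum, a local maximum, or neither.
f'(x) = (6*x + 1)*exp(-2*x)

Solve f'(x) = 0:
  f'(x) = (6*x + 1)·exp(-2*x) and exp(-2*x) > 0 for every x, so f'(x) = 0 ⇔ 6*x + 1 = 0.
  6*x + 1 = 0.
  ⇒ x = -1/6

f''(x) = 4*(1 - 3*x)*exp(-2*x)
Second-derivative test at each critical point:
  f''(-1/6) = 8.3737 > 0 → local minimum

Critical points: x = -1/6 (local minimum)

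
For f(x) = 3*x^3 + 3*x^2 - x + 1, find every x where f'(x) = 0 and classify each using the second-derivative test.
f'(x) = 9*x^2 + 6*x - 1

Solve f'(x) = 0:
  9*x^2 + 6*x - 1 = 0 has no rational roots; quadratic formula: x = (-6 ± √72)/18.
  ⇒ x = -sqrt(2)/3 - 1/3 ≈ -0.8047, -1/3 + sqrt(2)/3 ≈ 0.1381

f''(x) = 18*x + 6
Second-derivative test at each critical point:
  f''(-0.8047) = -8.4853 < 0 → local maximum
  f''(0.1381) = 8.4853 > 0 → local minimum

Critical points: x = -sqrt(2)/3 - 1/3 ≈ -0.8047 (local maximum); x = -1/3 + sqrt(2)/3 ≈ 0.1381 (local minimum)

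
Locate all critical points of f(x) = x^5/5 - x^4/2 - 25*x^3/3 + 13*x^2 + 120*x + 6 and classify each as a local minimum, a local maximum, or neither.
f'(x) = x^4 - 2*x^3 - 25*x^2 + 26*x + 120

Solve f'(x) = 0:
  Factor: x^4 - 2*x^3 - 25*x^2 + 26*x + 120 = (x - 5)*(x - 3)*(x + 2)*(x + 4) = 0.
  ⇒ x = -4, -2, 3, 5

f''(x) = 4*x^3 - 6*x^2 - 50*x + 26
Second-derivative test at each critical point:
  f''(-4) = -126 < 0 → local maximum
  f''(-2) = 70 > 0 → local minimum
  f''(3) = -70 < 0 → local maximum
  f''(5) = 126 > 0 → local minimum

Critical points: x = -4 (local maximum); x = -2 (local minimum); x = 3 (local maximum); x = 5 (local minimum)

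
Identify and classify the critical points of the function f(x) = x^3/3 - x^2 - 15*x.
f'(x) = x^2 - 2*x - 15

Solve f'(x) = 0:
  Factor: x^2 - 2*x - 15 = (x - 5)*(x + 3) = 0.
  ⇒ x = -3, 5

f''(x) = 2*x - 2
Second-derivative test at each critical point:
  f''(-3) = -8 < 0 → local maximum
  f''(5) = 8 > 0 → local minimum

Critical points: x = -3 (local maximum); x = 5 (local minimum)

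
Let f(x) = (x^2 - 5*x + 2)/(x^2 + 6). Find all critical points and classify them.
f'(x) = (5*x^2 + 8*x - 30)/(x^4 + 12*x^2 + 36)

Solve f'(x) = 0:
  f'(x) = (5*x^2 + 8*x - 30)/(x^2 + 6)^2; the denominator is positive wherever f is defined, so f'(x) = 0 ⇔ 5*x^2 + 8*x - 30 = 0.
  5*x^2 + 8*x - 30 = 0 has no rational roots; quadratic formula: x = (-8 ± √664)/10.
  ⇒ x = -sqrt(166)/5 - 4/5 ≈ -3.3768, -4/5 + sqrt(166)/5 ≈ 1.7768

f''(x) = 2*(-5*x^3 - 12*x^2 + 90*x + 24)/(x^6 + 18*x^4 + 108*x^2 + 216)
Second-derivative test at each critical point:
  f''(-3.3768) = -0.0851 < 0 → local maximum
  f''(1.7768) = 0.3073 > 0 → local minimum

Critical points: x = -sqrt(166)/5 - 4/5 ≈ -3.3768 (local maximum); x = -4/5 + sqrt(166)/5 ≈ 1.7768 (local minimum)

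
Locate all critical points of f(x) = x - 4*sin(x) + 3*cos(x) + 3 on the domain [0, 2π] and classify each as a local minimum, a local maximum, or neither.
f'(x) = -3*sin(x) - 4*cos(x) + 1

Solve f'(x) = 0 on [0, 2π]:
  f'(x) = 0 ⇔ -3*sin(x) - 4*cos(x) = -1. Write the left side as R·cos(x + φ) with R = √((-4)² + 3²) = 5, cos φ = -4/5, sin φ = 3/5; then cos(x + φ) = -1/5. Solve for x and keep the solutions lying in [0, 2π].
  ⇒ x = atan((3 + 8*sqrt(6))/(4 - 6*sqrt(6))) + pi ≈ 2.0129, atan((3 - 8*sqrt(6))/(4 + 6*sqrt(6))) + 2*pi ≈ 5.5572

f''(x) = 4*sin(x) - 3*cos(x)
Second-derivative test at each critical point:
  f''(2.0129) = 4.8990 > 0 → local minimum
  f''(5.5572) = -4.8990 < 0 → local maximum

Critical points: x = atan((3 + 8*sqrt(6))/(4 - 6*sqrt(6))) + pi ≈ 2.0129 (local minimum); x = atan((3 - 8*sqrt(6))/(4 + 6*sqrt(6))) + 2*pi ≈ 5.5572 (local maximum)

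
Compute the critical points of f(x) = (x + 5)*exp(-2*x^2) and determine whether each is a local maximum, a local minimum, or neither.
f'(x) = (-4*x*(x + 5) + 1)*exp(-2*x^2)

Solve f'(x) = 0:
  f'(x) = (-4*x^2 - 20*x + 1)·exp(-2*x^2) and exp(-2*x^2) > 0 for every x, so f'(x) = 0 ⇔ -4*x^2 - 20*x + 1 = 0.
  4*x^2 + 20*x - 1 = 0 has no rational roots; quadratic formula: x = (-20 ± √416)/8.
  ⇒ x = -sqrt(26)/2 - 5/2 ≈ -5.0495, -5/2 + sqrt(26)/2 ≈ 0.0495

f''(x) = 4*(4*x^2*(x + 5) - 3*x - 5)*exp(-2*x^2)
Second-derivative test at each critical point:
  f''(-5.0495) = 1.454e-21 > 0 → local minimum
  f''(0.0495) = -20.2963 < 0 → local maximum

Critical points: x = -sqrt(26)/2 - 5/2 ≈ -5.0495 (local minimum); x = -5/2 + sqrt(26)/2 ≈ 0.0495 (local maximum)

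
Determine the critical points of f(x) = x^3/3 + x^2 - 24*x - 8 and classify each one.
f'(x) = x^2 + 2*x - 24

Solve f'(x) = 0:
  Factor: x^2 + 2*x - 24 = (x - 4)*(x + 6) = 0.
  ⇒ x = -6, 4

f''(x) = 2*x + 2
Second-derivative test at each critical point:
  f''(-6) = -10 < 0 → local maximum
  f''(4) = 10 > 0 → local minimum

Critical points: x = -6 (local maximum); x = 4 (local minimum)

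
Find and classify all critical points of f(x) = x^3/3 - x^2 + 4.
f'(x) = x*(x - 2)

Solve f'(x) = 0:
  Factor: x^2 - 2*x = x*(x - 2) = 0.
  ⇒ x = 0, 2

f''(x) = 2*x - 2
Second-derivative test at each critical point:
  f''(0) = -2 < 0 → local maximum
  f''(2) = 2 > 0 → local minimum

Critical points: x = 0 (local maximum); x = 2 (local minimum)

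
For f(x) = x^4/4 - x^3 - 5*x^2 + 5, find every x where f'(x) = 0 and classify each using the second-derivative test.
f'(x) = x*(x^2 - 3*x - 10)

Solve f'(x) = 0:
  Factor: x^3 - 3*x^2 - 10*x = x*(x - 5)*(x + 2) = 0.
  ⇒ x = -2, 0, 5

f''(x) = 3*x^2 - 6*x - 10
Second-derivative test at each critical point:
  f''(-2) = 14 > 0 → local minimum
  f''(0) = -10 < 0 → local maximum
  f''(5) = 35 > 0 → local minimum

Critical points: x = -2 (local minimum); x = 0 (local maximum); x = 5 (local minimum)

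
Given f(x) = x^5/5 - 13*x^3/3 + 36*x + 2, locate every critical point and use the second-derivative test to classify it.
f'(x) = x^4 - 13*x^2 + 36

Solve f'(x) = 0:
  Factor: x^4 - 13*x^2 + 36 = (x - 3)*(x - 2)*(x + 2)*(x + 3) = 0.
  ⇒ x = -3, -2, 2, 3

f''(x) = 4*x^3 - 26*x
Second-derivative test at each critical point:
  f''(-3) = -30 < 0 → local maximum
  f''(-2) = 20 > 0 → local minimum
  f''(2) = -20 < 0 → local maximum
  f''(3) = 30 > 0 → local minimum

Critical points: x = -3 (local maximum); x = -2 (local minimum); x = 2 (local maximum); x = 3 (local minimum)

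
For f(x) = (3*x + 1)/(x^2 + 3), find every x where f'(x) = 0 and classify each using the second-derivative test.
f'(x) = (-3*x^2 - 2*x + 9)/(x^4 + 6*x^2 + 9)

Solve f'(x) = 0:
  f'(x) = -(3*x^2 + 2*x - 9)/(x^2 + 3)^2; the denominator is positive wherever f is defined, so f'(x) = 0 ⇔ -3*x^2 - 2*x + 9 = 0.
  3*x^2 + 2*x - 9 = 0 has no rational roots; quadratic formula: x = (-2 ± √112)/6.
  ⇒ x = -2*sqrt(7)/3 - 1/3 ≈ -2.0972, -1/3 + 2*sqrt(7)/3 ≈ 1.4305

f''(x) = 2*(4*x^2*(3*x + 1) - (9*x + 1)*(x^2 + 3))/(x^2 + 3)^3
Second-derivative test at each critical point:
  f''(-2.0972) = 0.1934 > 0 → local minimum
  f''(1.4305) = -0.4156 < 0 → local maximum

Critical points: x = -2*sqrt(7)/3 - 1/3 ≈ -2.0972 (local minimum); x = -1/3 + 2*sqrt(7)/3 ≈ 1.4305 (local maximum)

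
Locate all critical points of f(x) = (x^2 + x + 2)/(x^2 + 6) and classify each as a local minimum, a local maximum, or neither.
f'(x) = (-x^2 + 8*x + 6)/(x^4 + 12*x^2 + 36)

Solve f'(x) = 0:
  f'(x) = -(x^2 - 8*x - 6)/(x^2 + 6)^2; the denominator is positive wherever f is defined, so f'(x) = 0 ⇔ -x^2 + 8*x + 6 = 0.
  x^2 - 8*x - 6 = 0 has no rational roots; quadratic formula: x = (8 ± √88)/2.
  ⇒ x = 4 - sqrt(22) ≈ -0.6904, 4 + sqrt(22) ≈ 8.6904

f''(x) = 2*(x^3 - 12*x^2 - 18*x + 24)/(x^6 + 18*x^4 + 108*x^2 + 216)
Second-derivative test at each critical point:
  f''(-0.6904) = 0.2236 > 0 → local minimum
  f''(8.6904) = -0.0014 < 0 → local maximum

Critical points: x = 4 - sqrt(22) ≈ -0.6904 (local minimum); x = 4 + sqrt(22) ≈ 8.6904 (local maximum)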